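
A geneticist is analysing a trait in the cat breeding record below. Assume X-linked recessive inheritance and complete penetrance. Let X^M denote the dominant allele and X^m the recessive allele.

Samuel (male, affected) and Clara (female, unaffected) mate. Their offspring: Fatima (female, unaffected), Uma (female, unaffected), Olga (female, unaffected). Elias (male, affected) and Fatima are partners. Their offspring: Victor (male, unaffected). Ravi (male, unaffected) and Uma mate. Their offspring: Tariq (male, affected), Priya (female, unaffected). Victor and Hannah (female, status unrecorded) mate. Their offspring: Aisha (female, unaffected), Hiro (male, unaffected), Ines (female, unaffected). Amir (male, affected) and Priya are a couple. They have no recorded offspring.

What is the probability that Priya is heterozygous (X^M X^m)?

1/2

Ravi is unaffected, so Ravi is X^M Y.
Uma is unaffected so carries M and received m from Samuel (X^m Y), so Uma is X^M X^m.
Their cross gives offspring ratios 1/2 X^M X^M : 1/2 X^M X^m. Conditioning on Priya being unaffected, P(X^M X^m) = 1/2 / 1 = 1/2.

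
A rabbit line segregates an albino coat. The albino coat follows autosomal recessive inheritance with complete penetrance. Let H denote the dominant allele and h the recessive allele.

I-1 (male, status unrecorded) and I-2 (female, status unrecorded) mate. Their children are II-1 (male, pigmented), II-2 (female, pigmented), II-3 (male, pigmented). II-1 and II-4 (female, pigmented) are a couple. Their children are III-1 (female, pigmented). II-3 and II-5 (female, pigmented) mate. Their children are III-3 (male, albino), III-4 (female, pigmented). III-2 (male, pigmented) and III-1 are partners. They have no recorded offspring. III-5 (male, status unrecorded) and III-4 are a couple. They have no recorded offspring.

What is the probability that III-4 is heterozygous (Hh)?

2/3

II-3 is pigmented so carries H and passed h to III-3 (hh), so II-3 is Hh.
II-5 is pigmented so carries H and passed h to III-3 (hh), so II-5 is Hh.
Their cross gives offspring ratios 1/4 HH : 1/2 Hh : 1/4 hh. Conditioning on III-4 being pigmented, P(Hh) = 1/2 / 3/4 = 2/3.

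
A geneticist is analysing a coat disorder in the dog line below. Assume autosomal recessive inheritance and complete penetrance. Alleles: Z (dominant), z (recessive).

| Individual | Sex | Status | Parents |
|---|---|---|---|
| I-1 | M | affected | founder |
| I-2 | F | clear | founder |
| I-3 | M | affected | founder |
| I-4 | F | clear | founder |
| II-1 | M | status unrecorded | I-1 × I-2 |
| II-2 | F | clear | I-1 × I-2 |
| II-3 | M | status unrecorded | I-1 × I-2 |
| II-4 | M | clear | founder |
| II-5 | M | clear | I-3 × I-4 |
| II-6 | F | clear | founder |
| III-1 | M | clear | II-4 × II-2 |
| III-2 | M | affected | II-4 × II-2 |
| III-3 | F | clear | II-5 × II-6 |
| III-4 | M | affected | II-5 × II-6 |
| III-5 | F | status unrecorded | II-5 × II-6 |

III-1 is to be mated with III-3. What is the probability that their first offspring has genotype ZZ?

4/9

II-4 is clear so carries Z and passed z to III-2 (zz), so II-4 is Zz.
II-2 is clear so carries Z and received z from I-1 (zz), so II-2 is Zz.
III-1 is a clear offspring of II-4 (Zz) × II-2 (Zz), whose cross gives 1/4 ZZ : 1/2 Zz : 1/4 zz; conditioning on being clear, III-1 is ZZ with probability 1/3, Zz with probability 2/3.
II-5 is clear so carries Z and received z from I-3 (zz), so II-5 is Zz.
II-6 is clear so carries Z and passed z to III-4 (zz), so II-6 is Zz.
III-3 is a clear offspring of II-5 (Zz) × II-6 (Zz), whose cross gives 1/4 ZZ : 1/2 Zz : 1/4 zz; conditioning on being clear, III-3 is ZZ with probability 1/3, Zz with probability 2/3.
Summing over parental genotype combinations, P(offspring has genotype ZZ) = 1/9·1 + 2/9·1/2 + 2/9·1/2 + 4/9·1/4 = 4/9.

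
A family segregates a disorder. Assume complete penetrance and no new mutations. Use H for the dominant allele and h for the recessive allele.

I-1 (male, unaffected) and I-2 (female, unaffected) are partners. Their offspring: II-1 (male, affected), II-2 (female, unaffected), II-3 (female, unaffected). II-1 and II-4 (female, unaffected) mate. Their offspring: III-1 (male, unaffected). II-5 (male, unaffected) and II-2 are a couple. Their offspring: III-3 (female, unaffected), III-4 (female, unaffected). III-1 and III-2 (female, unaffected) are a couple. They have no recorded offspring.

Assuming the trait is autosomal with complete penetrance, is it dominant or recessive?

I-1 and I-2 are both unaffected yet have an affected child II-1. Under dominance, an affected child requires at least one affected parent, so the trait cannot be dominant.

recessive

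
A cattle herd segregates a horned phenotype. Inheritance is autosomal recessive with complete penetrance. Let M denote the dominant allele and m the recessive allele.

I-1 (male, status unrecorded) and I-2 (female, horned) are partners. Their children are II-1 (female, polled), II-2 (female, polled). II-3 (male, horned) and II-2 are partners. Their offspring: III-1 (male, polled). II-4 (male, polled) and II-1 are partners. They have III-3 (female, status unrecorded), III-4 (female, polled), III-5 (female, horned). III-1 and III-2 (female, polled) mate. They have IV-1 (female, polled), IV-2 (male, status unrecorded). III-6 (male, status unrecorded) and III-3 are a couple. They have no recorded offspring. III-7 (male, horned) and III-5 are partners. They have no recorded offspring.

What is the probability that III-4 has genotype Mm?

II-4 is polled so carries M and passed m to III-5 (mm), so II-4 is Mm.
II-1 is polled so carries M and received m from I-2 (mm), so II-1 is Mm.
Their cross gives offspring ratios 1/4 MM : 1/2 Mm : 1/4 mm. Conditioning on III-4 being polled, P(Mm) = 1/2 / 3/4 = 2/3.

2/3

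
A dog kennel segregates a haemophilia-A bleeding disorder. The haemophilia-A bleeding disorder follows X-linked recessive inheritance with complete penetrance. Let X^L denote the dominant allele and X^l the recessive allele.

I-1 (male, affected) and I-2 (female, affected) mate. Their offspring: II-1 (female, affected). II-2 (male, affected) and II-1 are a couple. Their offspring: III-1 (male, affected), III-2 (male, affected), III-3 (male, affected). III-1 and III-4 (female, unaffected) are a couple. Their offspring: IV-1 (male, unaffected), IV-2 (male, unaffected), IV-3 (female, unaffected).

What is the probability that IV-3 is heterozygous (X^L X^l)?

IV-3 is unaffected so carries L and received l from III-1 (X^l Y), so IV-3 is X^L X^l, giving P(X^L X^l) = 1.

1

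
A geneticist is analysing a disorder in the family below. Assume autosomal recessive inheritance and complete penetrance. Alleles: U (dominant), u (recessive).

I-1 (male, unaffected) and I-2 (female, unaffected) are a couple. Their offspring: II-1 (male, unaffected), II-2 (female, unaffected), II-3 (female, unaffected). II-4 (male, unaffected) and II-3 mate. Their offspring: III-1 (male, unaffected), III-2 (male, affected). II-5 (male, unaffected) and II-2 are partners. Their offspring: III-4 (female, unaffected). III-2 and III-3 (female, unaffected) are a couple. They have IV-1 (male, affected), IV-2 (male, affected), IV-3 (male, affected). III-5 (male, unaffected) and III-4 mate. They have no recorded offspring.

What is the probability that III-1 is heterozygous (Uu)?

2/3

II-4 is unaffected so carries U and passed u to III-2 (uu), so II-4 is Uu.
II-3 is unaffected so carries U and passed u to III-2 (uu), so II-3 is Uu.
Their cross gives offspring ratios 1/4 UU : 1/2 Uu : 1/4 uu. Conditioning on III-1 being unaffected, P(Uu) = 1/2 / 3/4 = 2/3.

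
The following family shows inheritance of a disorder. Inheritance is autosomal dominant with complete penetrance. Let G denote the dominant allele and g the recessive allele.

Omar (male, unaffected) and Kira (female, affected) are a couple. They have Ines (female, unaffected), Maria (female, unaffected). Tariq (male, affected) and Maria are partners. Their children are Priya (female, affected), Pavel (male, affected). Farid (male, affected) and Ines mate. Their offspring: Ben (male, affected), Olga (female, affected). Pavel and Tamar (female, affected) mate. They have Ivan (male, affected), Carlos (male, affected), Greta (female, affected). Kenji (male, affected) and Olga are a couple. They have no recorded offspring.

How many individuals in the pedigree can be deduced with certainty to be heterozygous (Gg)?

Obligate heterozygotes: Kira is affected so carries G and passed g to Ines (gg), so Kira is Gg; Priya is affected so carries G and received g from Maria (gg), so Priya is Gg; Pavel is affected so carries G and received g from Maria (gg), so Pavel is Gg; Ben is affected so carries G and received g from Ines (gg), so Ben is Gg; Olga is affected so carries G and received g from Ines (gg), so Olga is Gg.
Every other individual is either homozygous by phenotype or has at least one consistent homozygous assignment, so the count is 5.

5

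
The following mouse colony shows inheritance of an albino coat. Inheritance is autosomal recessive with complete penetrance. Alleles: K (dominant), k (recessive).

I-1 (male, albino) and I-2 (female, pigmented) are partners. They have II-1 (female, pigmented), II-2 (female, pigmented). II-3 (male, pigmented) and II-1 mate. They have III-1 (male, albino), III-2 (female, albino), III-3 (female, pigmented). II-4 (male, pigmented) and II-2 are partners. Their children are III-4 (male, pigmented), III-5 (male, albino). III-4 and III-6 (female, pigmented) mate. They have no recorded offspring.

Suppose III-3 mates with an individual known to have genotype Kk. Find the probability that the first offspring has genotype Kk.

1/2

II-3 is pigmented so carries K and passed k to III-1 (kk), so II-3 is Kk.
II-1 is pigmented so carries K and received k from I-1 (kk), so II-1 is Kk.
III-3 is a pigmented offspring of II-3 (Kk) × II-1 (Kk), whose cross gives 1/4 KK : 1/2 Kk : 1/4 kk; conditioning on being pigmented, III-3 is KK with probability 1/3, Kk with probability 2/3.
Summing over parental genotype combinations, P(offspring has genotype Kk) = 1/3·1/2 + 2/3·1/2 = 1/2.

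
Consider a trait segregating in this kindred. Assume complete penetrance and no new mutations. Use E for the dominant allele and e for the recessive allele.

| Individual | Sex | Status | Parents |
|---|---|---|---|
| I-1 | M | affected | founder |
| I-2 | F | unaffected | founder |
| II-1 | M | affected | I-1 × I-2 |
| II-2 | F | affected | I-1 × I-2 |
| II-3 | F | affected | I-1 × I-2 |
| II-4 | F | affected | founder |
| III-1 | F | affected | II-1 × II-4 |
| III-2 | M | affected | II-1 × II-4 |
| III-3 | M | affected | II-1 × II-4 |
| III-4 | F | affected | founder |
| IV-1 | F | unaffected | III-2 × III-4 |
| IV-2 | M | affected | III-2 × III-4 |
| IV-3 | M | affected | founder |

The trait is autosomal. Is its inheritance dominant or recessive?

dominant

III-2 and III-4 are both affected yet have an unaffected child IV-1. Under a recessive model two affected parents are homozygous and every child would be affected, so the trait cannot be recessive.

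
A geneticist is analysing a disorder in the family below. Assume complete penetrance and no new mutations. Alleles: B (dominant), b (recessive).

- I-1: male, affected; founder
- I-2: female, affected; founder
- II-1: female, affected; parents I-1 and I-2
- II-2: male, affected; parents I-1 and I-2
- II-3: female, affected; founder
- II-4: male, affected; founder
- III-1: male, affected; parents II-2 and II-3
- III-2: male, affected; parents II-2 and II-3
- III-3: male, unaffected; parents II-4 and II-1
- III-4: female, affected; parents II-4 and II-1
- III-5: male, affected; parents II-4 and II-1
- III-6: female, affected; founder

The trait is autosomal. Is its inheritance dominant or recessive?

dominant

II-4 and II-1 are both affected yet have an unaffected child III-3. Under a recessive model two affected parents are homozygous and every child would be affected, so the trait cannot be recessive.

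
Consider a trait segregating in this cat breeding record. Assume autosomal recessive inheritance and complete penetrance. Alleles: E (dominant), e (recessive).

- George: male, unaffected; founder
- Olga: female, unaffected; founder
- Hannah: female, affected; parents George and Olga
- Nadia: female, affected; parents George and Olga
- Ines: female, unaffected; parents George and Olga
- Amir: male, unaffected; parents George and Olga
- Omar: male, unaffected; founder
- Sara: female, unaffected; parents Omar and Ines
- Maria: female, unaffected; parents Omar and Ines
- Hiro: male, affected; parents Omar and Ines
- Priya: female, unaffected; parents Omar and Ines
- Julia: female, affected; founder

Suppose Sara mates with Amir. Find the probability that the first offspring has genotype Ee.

4/9

Omar is unaffected so carries E and passed e to Hiro (ee), so Omar is Ee.
Ines is unaffected so carries E and passed e to Hiro (ee), so Ines is Ee.
Sara is an unaffected offspring of Omar (Ee) × Ines (Ee), whose cross gives 1/4 EE : 1/2 Ee : 1/4 ee; conditioning on being unaffected, Sara is EE with probability 1/3, Ee with probability 2/3.
George is unaffected so carries E and passed e to Hannah (ee), so George is Ee.
Olga is unaffected so carries E and passed e to Hannah (ee), so Olga is Ee.
Amir is an unaffected offspring of George (Ee) × Olga (Ee), whose cross gives 1/4 EE : 1/2 Ee : 1/4 ee; conditioning on being unaffected, Amir is EE with probability 1/3, Ee with probability 2/3.
Summing over parental genotype combinations, P(offspring has genotype Ee) = 2/9·1/2 + 2/9·1/2 + 4/9·1/2 = 4/9.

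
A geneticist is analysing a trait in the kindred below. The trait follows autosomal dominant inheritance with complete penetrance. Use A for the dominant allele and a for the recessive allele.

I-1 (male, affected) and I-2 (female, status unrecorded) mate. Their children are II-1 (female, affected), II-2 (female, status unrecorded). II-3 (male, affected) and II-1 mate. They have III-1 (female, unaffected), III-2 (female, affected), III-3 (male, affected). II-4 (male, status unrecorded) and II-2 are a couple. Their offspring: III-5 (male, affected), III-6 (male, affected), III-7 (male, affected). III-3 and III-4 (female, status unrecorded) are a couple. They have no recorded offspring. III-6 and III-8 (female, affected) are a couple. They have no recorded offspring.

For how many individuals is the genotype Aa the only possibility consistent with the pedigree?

2

Obligate heterozygotes: II-1 is affected so carries A and passed a to III-1 (aa), so II-1 is Aa; II-3 is affected so carries A and passed a to III-1 (aa), so II-3 is Aa.
Every other individual is either homozygous by phenotype or has at least one consistent homozygous assignment, so the count is 2.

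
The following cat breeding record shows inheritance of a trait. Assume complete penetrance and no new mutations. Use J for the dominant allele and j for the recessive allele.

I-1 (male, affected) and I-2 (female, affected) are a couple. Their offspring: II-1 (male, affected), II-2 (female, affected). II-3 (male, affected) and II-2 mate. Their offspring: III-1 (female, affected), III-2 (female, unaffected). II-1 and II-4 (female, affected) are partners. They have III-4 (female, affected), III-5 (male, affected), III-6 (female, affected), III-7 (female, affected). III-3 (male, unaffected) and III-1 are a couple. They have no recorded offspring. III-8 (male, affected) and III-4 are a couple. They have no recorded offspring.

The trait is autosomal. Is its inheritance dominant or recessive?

dominant

II-3 and II-2 are both affected yet have an unaffected child III-2. Under a recessive model two affected parents are homozygous and every child would be affected, so the trait cannot be recessive.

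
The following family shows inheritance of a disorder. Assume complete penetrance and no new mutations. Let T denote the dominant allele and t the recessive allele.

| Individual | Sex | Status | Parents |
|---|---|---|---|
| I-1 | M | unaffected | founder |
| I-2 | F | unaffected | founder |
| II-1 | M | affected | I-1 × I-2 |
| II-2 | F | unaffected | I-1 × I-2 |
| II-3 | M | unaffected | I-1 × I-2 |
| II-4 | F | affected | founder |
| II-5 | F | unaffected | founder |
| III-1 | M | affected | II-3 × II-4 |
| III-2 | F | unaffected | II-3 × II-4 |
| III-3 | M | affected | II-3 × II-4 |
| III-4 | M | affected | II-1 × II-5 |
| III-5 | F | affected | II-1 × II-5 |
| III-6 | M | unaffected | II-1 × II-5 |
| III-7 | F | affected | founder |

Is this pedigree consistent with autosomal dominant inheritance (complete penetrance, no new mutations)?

Under autosomal dominant, II-1 (affected, male) cannot arise from I-1 (unaffected) × I-2 (unaffected).

No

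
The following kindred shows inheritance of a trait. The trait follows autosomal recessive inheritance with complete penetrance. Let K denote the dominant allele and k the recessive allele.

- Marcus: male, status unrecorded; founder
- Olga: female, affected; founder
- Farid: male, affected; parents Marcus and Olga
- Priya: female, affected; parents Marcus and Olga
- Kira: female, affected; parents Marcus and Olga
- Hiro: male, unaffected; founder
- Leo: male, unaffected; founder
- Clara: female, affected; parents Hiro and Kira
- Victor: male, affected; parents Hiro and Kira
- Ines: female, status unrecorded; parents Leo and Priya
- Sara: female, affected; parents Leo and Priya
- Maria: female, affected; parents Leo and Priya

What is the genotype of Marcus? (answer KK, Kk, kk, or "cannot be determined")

Marcus's phenotype is unrecorded, and no parent or child forces a single allele at both positions; consistent genotype assignments exist with Marcus as Kk or kk.

cannot be determined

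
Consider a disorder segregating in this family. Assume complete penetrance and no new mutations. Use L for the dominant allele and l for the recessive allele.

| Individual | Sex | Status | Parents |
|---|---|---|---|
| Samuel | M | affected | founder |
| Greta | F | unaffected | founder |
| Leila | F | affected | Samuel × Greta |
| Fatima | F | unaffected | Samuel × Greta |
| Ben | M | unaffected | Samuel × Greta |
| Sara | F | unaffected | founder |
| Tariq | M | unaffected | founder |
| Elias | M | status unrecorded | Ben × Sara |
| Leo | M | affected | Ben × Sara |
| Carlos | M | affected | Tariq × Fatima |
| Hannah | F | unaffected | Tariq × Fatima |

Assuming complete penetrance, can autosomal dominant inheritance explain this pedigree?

Under autosomal dominant, Leo (affected, male) cannot arise from Ben (unaffected) × Sara (unaffected).

No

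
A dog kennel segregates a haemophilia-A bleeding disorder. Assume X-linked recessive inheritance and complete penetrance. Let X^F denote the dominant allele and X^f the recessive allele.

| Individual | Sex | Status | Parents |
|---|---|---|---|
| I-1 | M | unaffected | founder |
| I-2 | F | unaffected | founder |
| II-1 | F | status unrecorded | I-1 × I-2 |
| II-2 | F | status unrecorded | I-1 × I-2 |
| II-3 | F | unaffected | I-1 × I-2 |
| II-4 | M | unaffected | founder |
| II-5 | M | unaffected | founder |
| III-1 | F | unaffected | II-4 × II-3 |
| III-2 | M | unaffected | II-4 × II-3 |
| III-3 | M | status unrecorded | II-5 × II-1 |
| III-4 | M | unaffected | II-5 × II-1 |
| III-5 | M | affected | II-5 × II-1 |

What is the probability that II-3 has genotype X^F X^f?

1/3

I-1 is unaffected, so I-1 is X^F Y.
I-2 is unaffected so carries F and passed f to II-1 (X^F X^f, whose F came from I-1), so I-2 is X^F X^f.
Their cross gives offspring ratios 1/2 X^F X^F : 1/2 X^F X^f. Conditioning on II-3 being unaffected, P(X^F X^f) = 1/2 / 1 = 1/2 before taking II-3's own offspring into account.
II-4 is unaffected, so II-4 is X^F Y.
Now use II-3's offspring. Probability of each recorded status — unaffected son III-2: 1/2 if II-3 is X^F X^f, 1 if X^F X^F. (III-1: equally likely either way, so uninformative.)
Bayes: P(X^F X^f) = 1/2·1/2 / (1/2·1/2 + 1/2·1) = 1/3.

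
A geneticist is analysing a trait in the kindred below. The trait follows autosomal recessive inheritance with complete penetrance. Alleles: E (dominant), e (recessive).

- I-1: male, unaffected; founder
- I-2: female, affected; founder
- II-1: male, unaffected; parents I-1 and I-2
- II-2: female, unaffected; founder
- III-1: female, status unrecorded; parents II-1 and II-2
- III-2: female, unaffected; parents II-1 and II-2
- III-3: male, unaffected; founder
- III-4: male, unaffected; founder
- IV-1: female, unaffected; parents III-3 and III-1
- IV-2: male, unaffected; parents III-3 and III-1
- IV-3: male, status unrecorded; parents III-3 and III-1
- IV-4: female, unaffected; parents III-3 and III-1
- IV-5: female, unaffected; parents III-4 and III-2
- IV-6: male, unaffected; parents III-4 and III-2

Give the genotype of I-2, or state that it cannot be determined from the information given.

ee

I-2 is affected, so I-2 is ee.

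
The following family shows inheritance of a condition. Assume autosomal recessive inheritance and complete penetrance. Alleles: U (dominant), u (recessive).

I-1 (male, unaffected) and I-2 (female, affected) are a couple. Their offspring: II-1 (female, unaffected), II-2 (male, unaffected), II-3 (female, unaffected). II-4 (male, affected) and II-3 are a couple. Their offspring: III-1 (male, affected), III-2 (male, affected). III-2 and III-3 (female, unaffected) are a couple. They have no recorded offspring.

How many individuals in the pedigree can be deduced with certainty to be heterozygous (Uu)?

3

Obligate heterozygotes: II-1 is unaffected so carries U and received u from I-2 (uu), so II-1 is Uu; II-2 is unaffected so carries U and received u from I-2 (uu), so II-2 is Uu; II-3 is unaffected so carries U and received u from I-2 (uu), so II-3 is Uu.
Every other individual is either homozygous by phenotype or has at least one consistent homozygous assignment, so the count is 3.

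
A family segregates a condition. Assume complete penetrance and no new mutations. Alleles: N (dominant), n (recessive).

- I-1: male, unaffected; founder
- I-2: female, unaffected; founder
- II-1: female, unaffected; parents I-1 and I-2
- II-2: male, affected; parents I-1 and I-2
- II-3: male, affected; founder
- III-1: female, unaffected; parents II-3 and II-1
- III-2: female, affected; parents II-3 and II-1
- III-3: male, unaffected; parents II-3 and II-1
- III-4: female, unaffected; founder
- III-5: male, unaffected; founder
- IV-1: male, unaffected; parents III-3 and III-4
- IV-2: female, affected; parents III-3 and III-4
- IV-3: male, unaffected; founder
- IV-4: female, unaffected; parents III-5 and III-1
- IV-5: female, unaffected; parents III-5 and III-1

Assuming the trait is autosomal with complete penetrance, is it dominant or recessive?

I-1 and I-2 are both unaffected yet have an affected child II-2. Under dominance, an affected child requires at least one affected parent, so the trait cannot be dominant.

recessive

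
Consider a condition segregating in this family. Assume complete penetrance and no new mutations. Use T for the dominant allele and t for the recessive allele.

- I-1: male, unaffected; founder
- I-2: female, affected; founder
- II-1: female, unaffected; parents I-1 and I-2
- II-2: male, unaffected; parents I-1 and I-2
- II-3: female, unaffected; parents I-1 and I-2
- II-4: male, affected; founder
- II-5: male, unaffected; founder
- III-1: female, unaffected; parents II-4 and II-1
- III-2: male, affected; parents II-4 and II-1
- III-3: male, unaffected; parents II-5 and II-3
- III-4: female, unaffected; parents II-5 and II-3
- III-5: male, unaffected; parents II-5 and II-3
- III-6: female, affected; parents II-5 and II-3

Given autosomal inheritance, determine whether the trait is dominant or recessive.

recessive

II-5 and II-3 are both unaffected yet have an affected child III-6. Under dominance, an affected child requires at least one affected parent, so the trait cannot be dominant.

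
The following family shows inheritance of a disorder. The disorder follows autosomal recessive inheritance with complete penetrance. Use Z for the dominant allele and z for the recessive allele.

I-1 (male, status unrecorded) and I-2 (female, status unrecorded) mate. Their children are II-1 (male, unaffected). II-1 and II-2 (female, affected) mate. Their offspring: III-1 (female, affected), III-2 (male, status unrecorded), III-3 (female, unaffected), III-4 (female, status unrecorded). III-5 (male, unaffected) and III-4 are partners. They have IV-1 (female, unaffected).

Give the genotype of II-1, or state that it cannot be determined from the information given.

Zz

From phenotype alone, II-1 is ZZ or Zz.
II-1 is unaffected so carries Z and passed z to III-1 (zz), so II-1 is Zz.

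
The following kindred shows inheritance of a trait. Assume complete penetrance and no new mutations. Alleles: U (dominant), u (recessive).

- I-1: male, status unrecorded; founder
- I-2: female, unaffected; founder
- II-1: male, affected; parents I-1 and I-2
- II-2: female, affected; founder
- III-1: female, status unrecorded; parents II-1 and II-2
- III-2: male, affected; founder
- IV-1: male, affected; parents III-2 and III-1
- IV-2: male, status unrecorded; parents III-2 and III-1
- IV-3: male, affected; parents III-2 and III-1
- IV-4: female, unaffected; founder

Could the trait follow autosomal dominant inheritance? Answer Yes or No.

Yes

A consistent assignment under autosomal dominant exists: I-1 UU, I-2 uu, II-1 Uu, II-2 UU, III-1 UU, III-2 UU, IV-1 UU, IV-2 UU, IV-3 UU, IV-4 uu.
In this assignment every recorded phenotype matches its genotype and every non-founder's genotype is obtainable from its parents' genotypes, so the pedigree is consistent.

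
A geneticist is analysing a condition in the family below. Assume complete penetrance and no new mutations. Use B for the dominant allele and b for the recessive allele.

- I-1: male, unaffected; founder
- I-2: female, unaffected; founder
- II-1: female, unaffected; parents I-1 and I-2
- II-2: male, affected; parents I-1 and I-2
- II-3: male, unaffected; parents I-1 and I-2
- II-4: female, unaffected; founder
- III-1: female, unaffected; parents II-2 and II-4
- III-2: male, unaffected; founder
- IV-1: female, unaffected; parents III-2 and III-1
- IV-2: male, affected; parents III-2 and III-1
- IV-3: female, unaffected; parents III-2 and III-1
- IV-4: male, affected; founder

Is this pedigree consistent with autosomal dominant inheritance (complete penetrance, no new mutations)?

Under autosomal dominant, II-2 (affected, male) cannot arise from I-1 (unaffected) × I-2 (unaffected).

No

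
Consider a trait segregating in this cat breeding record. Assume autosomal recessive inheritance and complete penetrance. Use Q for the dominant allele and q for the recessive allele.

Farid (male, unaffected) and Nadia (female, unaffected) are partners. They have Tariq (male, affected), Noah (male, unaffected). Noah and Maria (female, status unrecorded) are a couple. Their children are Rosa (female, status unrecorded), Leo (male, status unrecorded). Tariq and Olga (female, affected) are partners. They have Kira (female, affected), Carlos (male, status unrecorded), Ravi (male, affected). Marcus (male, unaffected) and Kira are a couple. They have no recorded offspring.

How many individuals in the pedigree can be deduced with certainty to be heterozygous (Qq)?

Obligate heterozygotes: Farid is unaffected so carries Q and passed q to Tariq (qq), so Farid is Qq; Nadia is unaffected so carries Q and passed q to Tariq (qq), so Nadia is Qq.
Every other individual is either homozygous by phenotype or has at least one consistent homozygous assignment, so the count is 2.

2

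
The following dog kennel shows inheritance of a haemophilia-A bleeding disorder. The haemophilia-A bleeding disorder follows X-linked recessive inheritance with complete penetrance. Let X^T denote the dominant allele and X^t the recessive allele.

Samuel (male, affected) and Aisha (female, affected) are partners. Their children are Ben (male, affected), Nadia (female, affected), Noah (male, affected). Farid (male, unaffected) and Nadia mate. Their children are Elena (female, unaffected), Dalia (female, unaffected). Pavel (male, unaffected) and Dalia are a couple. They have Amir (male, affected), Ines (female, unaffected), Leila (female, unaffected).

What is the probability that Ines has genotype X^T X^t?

1/2

Pavel is unaffected, so Pavel is X^T Y.
Dalia is unaffected so carries T and received t from Nadia (X^t X^t), so Dalia is X^T X^t.
Their cross gives offspring ratios 1/2 X^T X^T : 1/2 X^T X^t. Conditioning on Ines being unaffected, P(X^T X^t) = 1/2 / 1 = 1/2.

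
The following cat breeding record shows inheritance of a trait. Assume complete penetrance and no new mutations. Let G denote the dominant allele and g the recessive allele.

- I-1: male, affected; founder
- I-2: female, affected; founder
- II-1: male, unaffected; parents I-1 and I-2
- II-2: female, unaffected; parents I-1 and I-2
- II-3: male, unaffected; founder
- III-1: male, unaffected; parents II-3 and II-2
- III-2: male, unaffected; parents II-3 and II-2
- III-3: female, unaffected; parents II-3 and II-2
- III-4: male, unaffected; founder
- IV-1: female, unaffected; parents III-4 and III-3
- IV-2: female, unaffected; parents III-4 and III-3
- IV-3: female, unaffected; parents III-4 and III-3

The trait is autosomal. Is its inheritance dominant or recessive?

dominant

I-1 and I-2 are both affected yet have an unaffected child II-1. Under a recessive model two affected parents are homozygous and every child would be affected, so the trait cannot be recessive.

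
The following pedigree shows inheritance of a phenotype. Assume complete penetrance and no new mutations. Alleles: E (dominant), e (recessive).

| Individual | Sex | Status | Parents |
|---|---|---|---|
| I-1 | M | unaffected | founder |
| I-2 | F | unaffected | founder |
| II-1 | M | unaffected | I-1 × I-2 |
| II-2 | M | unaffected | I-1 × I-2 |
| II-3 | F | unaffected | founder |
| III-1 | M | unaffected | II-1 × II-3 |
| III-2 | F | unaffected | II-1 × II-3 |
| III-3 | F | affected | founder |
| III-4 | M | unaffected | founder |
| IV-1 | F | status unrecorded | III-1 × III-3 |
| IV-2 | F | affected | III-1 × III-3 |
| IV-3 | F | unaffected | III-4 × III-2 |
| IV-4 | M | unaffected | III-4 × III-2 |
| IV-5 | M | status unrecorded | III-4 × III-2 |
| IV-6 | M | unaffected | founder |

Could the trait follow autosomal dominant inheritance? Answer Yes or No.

A consistent assignment under autosomal dominant exists: I-1 ee, I-2 ee, II-1 ee, II-2 ee, II-3 ee, III-1 ee, III-2 ee, III-3 EE, III-4 ee, IV-1 Ee, IV-2 Ee, IV-3 ee, IV-4 ee, IV-5 ee, IV-6 ee.
In this assignment every recorded phenotype matches its genotype and every non-founder's genotype is obtainable from its parents' genotypes, so the pedigree is consistent.

Yes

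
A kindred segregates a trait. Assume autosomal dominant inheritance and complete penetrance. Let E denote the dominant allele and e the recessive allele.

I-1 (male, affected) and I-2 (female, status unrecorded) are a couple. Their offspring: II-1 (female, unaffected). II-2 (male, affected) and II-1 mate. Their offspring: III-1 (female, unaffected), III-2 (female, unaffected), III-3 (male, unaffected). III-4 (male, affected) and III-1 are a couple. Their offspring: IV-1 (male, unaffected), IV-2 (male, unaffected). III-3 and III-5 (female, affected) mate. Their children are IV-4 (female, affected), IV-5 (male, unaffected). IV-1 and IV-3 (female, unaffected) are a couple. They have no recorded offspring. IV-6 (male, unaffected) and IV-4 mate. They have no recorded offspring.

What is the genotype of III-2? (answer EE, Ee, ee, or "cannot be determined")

ee

III-2 is unaffected, so III-2 is ee.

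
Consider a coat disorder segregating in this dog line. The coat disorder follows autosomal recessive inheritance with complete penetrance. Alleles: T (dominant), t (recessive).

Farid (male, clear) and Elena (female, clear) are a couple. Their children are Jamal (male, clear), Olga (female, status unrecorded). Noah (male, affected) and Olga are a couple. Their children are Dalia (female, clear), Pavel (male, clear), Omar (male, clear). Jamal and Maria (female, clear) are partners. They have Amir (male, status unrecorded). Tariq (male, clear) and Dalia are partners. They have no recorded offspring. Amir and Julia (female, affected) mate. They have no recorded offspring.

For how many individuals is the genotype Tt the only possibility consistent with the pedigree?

Obligate heterozygotes: Dalia is clear so carries T and received t from Noah (tt), so Dalia is Tt; Pavel is clear so carries T and received t from Noah (tt), so Pavel is Tt; Omar is clear so carries T and received t from Noah (tt), so Omar is Tt.
Every other individual is either homozygous by phenotype or has at least one consistent homozygous assignment, so the count is 3.

3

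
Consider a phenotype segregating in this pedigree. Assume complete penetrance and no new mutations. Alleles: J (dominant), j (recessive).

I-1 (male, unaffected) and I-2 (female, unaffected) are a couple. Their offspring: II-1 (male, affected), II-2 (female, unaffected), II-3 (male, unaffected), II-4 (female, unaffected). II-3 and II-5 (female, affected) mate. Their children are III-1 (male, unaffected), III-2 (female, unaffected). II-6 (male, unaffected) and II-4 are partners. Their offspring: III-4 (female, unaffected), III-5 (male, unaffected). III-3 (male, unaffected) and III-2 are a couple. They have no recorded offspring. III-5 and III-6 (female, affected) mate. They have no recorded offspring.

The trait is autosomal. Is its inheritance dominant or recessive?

recessive

I-1 and I-2 are both unaffected yet have an affected child II-1. Under dominance, an affected child requires at least one affected parent, so the trait cannot be dominant.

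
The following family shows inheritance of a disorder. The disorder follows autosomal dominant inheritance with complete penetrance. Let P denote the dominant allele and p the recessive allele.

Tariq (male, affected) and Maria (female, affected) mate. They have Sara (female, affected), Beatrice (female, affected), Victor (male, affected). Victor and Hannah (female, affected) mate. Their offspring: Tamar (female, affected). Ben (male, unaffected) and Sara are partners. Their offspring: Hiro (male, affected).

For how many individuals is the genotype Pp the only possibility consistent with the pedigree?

Obligate heterozygotes: Hiro is affected so carries P and received p from Ben (pp), so Hiro is Pp.
Every other individual is either homozygous by phenotype or has at least one consistent homozygous assignment, so the count is 1.

1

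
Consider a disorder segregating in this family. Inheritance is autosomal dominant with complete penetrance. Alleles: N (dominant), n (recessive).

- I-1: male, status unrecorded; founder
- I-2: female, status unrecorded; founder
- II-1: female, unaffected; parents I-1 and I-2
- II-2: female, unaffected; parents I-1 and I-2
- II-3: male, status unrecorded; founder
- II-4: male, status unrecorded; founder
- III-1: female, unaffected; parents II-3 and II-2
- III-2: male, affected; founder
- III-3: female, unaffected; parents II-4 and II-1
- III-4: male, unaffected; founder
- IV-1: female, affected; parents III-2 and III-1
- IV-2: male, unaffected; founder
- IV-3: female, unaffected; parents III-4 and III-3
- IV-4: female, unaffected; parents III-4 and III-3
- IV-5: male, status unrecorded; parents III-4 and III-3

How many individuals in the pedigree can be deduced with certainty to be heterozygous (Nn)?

1

Obligate heterozygotes: IV-1 is affected so carries N and received n from III-1 (nn), so IV-1 is Nn.
Every other individual is either homozygous by phenotype or has at least one consistent homozygous assignment, so the count is 1.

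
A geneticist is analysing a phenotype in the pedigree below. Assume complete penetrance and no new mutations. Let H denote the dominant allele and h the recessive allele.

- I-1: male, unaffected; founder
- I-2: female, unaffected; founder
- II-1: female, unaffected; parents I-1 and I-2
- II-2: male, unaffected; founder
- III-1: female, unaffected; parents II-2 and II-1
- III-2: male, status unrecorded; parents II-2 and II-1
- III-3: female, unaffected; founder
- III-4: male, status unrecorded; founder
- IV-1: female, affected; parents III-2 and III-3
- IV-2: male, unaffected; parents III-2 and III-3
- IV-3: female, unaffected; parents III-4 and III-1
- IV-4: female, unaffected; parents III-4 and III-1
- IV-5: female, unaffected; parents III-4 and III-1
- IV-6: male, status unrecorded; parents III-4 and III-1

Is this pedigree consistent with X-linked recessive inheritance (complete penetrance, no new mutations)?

Yes

A consistent assignment under X-linked recessive exists: I-1 X^H Y, I-2 X^H X^h, II-1 X^H X^h, II-2 X^H Y, III-1 X^H X^H, III-2 X^h Y, III-3 X^H X^h, III-4 X^H Y, IV-1 X^h X^h, IV-2 X^H Y, IV-3 X^H X^H, IV-4 X^H X^H, IV-5 X^H X^H, IV-6 X^H Y.
In this assignment every recorded phenotype matches its genotype and every non-founder's genotype is obtainable from its parents' genotypes, so the pedigree is consistent.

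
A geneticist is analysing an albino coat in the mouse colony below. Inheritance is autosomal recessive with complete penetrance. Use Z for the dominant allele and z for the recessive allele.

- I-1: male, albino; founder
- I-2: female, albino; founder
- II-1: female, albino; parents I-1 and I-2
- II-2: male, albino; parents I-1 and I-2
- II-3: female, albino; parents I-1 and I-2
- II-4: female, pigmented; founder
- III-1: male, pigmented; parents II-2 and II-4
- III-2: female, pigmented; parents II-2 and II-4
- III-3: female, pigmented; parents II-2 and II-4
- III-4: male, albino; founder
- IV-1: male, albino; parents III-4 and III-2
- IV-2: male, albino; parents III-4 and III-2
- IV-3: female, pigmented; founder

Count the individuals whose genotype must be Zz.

3

Obligate heterozygotes: III-1 is pigmented so carries Z and received z from II-2 (zz), so III-1 is Zz; III-2 is pigmented so carries Z and received z from II-2 (zz), so III-2 is Zz; III-3 is pigmented so carries Z and received z from II-2 (zz), so III-3 is Zz.
Every other individual is either homozygous by phenotype or has at least one consistent homozygous assignment, so the count is 3.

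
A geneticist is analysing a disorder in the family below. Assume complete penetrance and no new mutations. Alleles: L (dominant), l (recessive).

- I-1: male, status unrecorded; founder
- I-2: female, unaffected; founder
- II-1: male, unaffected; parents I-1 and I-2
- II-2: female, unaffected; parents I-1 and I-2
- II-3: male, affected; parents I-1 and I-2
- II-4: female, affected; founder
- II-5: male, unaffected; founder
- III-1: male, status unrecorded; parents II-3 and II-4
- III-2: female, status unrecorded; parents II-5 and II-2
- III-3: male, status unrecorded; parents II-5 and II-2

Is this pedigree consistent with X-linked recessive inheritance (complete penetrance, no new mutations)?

Yes

A consistent assignment under X-linked recessive exists: I-1 X^L Y, I-2 X^L X^l, II-1 X^L Y, II-2 X^L X^L, II-3 X^l Y, II-4 X^l X^l, II-5 X^L Y, III-1 X^l Y, III-2 X^L X^L, III-3 X^L Y.
In this assignment every recorded phenotype matches its genotype and every non-founder's genotype is obtainable from its parents' genotypes, so the pedigree is consistent.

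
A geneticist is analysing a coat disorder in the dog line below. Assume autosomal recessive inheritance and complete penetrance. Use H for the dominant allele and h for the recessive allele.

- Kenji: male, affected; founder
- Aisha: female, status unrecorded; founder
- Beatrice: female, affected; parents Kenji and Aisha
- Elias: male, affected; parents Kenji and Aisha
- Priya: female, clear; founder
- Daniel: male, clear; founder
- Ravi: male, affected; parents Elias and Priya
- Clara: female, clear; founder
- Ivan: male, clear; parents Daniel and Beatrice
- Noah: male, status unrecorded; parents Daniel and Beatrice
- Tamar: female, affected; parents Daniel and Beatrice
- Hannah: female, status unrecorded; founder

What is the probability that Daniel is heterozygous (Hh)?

Daniel is clear so carries H and passed h to Tamar (hh), so Daniel is Hh, giving P(Hh) = 1.

1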